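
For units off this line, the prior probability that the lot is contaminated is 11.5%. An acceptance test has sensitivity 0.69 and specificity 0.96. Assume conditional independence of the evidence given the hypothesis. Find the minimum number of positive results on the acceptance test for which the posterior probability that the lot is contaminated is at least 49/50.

3

Prior odds = 0.115/0.885 = 23/177.
False-positive rate = 1 − 0.96 = 0.04; likelihood ratio of a positive = 0.69/0.04 = 17.25.
Target odds: 0.98 ÷ 0.02 = 49.
Require 17.25ⁿ ≥ 49 ÷ (23/177) = 8673/23.
17.25² = 297.5625 falls short of 8673/23 but 17.25³ = 5132.953125 reaches it, so n = 3.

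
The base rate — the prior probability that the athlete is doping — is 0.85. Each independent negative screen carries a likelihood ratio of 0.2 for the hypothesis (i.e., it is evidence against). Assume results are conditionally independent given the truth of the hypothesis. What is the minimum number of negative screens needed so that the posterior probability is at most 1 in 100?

Prior odds: 0.85 ÷ 0.15 = 17/3.
Likelihood ratio per negative screen = 0.2.
Target posterior odds = 0.01/0.99 = 1/99.
Require 0.2ⁿ ≤ 1/99 ÷ (17/3) = 1/561.
0.2³ = 0.008 is still above 1/561 but 0.2⁴ = 0.0016 is at or below it, so n = 4.

4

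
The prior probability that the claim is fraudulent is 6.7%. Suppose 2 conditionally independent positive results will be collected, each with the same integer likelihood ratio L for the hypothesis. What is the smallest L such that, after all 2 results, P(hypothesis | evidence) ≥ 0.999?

118

Prior odds = 0.067/0.933 = 67/933.
Target odds = 0.999/0.001 = 999.
Need L² ≥ 999 ÷ (67/933) = 932067/67.
117² = 13689 < 932067/67 ≤ 13924 = 118², so L = 118.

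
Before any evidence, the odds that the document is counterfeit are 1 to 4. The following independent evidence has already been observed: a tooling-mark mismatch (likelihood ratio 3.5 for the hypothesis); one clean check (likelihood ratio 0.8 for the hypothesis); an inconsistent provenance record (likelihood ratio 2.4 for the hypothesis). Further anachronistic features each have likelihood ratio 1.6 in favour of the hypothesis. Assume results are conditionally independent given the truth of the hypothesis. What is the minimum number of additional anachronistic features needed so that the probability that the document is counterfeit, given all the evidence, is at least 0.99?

Prior odds = 0.25.
Combined Bayes factor of the evidence already in hand = 3.5 × 0.8 × 2.4 = 6.72.
Odds after that evidence = 0.25 × 6.72 = 1.68.
Target odds = 0.99/0.01 = 99.
Need 1.6ⁿ ≥ 99 ÷ 1.68 = 825/14.
1.6⁸ = 16777216/390625 falls short of 825/14 but 1.6⁹ = 134217728/1953125 reaches it, so n = 9.

9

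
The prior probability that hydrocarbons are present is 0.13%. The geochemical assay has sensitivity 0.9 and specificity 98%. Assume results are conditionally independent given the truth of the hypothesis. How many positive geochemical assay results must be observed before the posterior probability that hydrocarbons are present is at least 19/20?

Prior odds: 0.0013 ÷ 0.9987 = 13/9987.
False-positive rate = 1 − 0.98 = 0.02; likelihood ratio of a positive = 0.9/0.02 = 45.
Target posterior odds = 0.95/0.05 = 19.
Require 45ⁿ ≥ 19 ÷ (13/9987) = 189753/13.
45² = 2025 falls short of 189753/13 but 45³ = 91125 reaches it, so n = 3.

3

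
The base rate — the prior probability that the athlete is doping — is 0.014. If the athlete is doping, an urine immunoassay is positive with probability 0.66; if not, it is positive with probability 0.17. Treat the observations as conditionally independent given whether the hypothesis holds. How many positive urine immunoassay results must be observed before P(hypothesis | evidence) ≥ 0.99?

7

Prior odds: 0.014 ÷ 0.986 = 7/493.
Likelihood ratio of a positive = 0.66/0.17 = 66/17.
Target posterior odds = 0.99/0.01 = 99.
Require (66/17)ⁿ ≥ 99 ÷ (7/493) = 48807/7.
(66/17)⁶ ≈3424.29 falls short of 48807/7 but (66/17)⁷ ≈13294.3 reaches it, so n = 7.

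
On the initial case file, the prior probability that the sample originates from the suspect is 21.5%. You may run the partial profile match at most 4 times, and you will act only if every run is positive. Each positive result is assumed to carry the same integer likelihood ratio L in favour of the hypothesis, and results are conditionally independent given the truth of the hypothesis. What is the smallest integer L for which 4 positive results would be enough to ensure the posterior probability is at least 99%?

5

Prior odds = 0.215/0.785 = 43/157.
Target odds = 0.99/0.01 = 99.
Need L⁴ ≥ 99 ÷ (43/157) = 15543/43.
4⁴ = 256 < 15543/43 ≤ 625 = 5⁴, so L = 5.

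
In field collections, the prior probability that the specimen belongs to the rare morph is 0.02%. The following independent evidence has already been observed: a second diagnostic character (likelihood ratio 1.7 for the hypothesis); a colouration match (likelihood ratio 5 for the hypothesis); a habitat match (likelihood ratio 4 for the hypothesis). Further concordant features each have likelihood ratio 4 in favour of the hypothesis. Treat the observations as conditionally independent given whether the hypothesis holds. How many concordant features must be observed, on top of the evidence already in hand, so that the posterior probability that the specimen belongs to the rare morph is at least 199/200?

Prior odds = 0.0002/0.9998 = 1/4999.
Combined Bayes factor of the evidence already in hand = 1.7 × 5 × 4 = 34.
Odds after that evidence = (1/4999) × 34 = 34/4999.
Target odds = 0.995/0.005 = 199.
Need 4ⁿ ≥ 199 ÷ (34/4999) = 994801/34.
4⁷ = 16384 falls short of 994801/34 but 4⁸ = 65536 reaches it, so n = 8.

8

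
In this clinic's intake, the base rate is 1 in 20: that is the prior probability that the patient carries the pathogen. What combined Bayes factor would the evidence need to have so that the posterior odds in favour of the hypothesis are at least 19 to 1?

Prior odds = 0.05/0.95 = 1/19.
Target odds = 19.
Required Bayes factor = 19 ÷ (1/19) = 361.

361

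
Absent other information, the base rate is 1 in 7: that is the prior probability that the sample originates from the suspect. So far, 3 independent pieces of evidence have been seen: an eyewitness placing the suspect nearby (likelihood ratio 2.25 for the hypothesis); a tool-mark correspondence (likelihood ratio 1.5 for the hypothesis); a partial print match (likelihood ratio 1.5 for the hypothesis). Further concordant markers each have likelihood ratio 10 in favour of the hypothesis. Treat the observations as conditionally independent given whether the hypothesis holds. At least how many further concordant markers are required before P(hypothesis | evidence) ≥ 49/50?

2

Prior odds = (1/7)/(6/7) = 1/6.
Combined Bayes factor of the evidence already in hand = 2.25 × 1.5 × 1.5 = 5.0625.
Odds after that evidence = (1/6) × 5.0625 = 0.84375.
Target odds = 0.98/0.02 = 49.
Need 10ⁿ ≥ 49 ÷ 0.84375 = 1568/27.
10¹ = 10 falls short of 1568/27 but 10² = 100 reaches it, so n = 2.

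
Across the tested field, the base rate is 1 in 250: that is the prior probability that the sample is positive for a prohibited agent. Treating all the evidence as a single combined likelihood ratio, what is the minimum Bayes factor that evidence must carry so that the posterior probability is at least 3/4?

Prior odds = 0.004/0.996 = 1/249.
Target odds = 0.75/0.25 = 3.
Required Bayes factor = 3 ÷ (1/249) = 747.

747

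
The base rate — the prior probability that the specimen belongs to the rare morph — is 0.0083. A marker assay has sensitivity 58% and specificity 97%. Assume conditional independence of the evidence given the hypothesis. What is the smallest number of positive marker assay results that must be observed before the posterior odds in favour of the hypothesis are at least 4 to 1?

3

Prior odds = 0.0083/0.9917 = 83/9917.
False-positive rate = 1 − 0.97 = 0.03; likelihood ratio of a positive = 0.58/0.03 = 58/3.
Target odds = 4.
Need (83/9917) × (58/3)ⁿ ≥ 4, i.e. (58/3)ⁿ ≥ 39668/83.
(58/3)² = 3364/9 falls short of 39668/83 but (58/3)³ = 195112/27 reaches it, so n = 3.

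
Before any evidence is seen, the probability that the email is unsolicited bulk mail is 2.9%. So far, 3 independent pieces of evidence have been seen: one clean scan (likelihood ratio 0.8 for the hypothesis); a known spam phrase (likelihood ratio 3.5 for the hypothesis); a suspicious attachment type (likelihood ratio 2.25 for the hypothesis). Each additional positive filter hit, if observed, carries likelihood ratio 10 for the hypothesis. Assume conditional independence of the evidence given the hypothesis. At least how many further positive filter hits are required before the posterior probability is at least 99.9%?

Prior odds = 0.029/0.971 = 29/971.
Combined Bayes factor of the evidence already in hand = 0.8 × 3.5 × 2.25 = 6.3.
Odds after that evidence = (29/971) × 6.3 = 1827/9710.
Target odds = 0.999/0.001 = 999.
Need 10ⁿ ≥ 999 ÷ (1827/9710) = 1077810/203.
10³ = 1000 falls short of 1077810/203 but 10⁴ = 10000 reaches it, so n = 4.

4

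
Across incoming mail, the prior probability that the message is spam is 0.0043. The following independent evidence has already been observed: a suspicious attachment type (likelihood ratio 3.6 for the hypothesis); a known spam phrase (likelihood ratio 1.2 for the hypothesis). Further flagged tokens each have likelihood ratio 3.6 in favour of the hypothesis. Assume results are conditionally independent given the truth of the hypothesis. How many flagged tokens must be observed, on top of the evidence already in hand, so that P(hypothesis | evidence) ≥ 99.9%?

9

Prior odds = 0.0043/0.9957 = 43/9957.
Combined Bayes factor of the evidence already in hand = 3.6 × 1.2 = 4.32.
Odds after that evidence = (43/9957) × 4.32 = 1548/82975.
Target odds = 0.999/0.001 = 999.
Need 3.6ⁿ ≥ 999 ÷ (1548/82975) = 9210225/172.
3.6⁸ ≈28211.1 falls short of 9210225/172 but 3.6⁹ ≈101560 reaches it, so n = 9.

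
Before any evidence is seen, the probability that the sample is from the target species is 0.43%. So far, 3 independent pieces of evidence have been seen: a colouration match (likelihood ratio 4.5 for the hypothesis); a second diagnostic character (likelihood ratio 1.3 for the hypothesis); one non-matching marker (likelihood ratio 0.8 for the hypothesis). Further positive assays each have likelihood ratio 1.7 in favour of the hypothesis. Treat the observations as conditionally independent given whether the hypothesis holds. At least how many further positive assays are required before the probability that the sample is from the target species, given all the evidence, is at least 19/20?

Prior odds = 0.0043/0.9957 = 43/9957.
Combined Bayes factor of the evidence already in hand = 4.5 × 1.3 × 0.8 = 4.68.
Odds after that evidence = (43/9957) × 4.68 = 1677/82975.
Target odds = 0.95/0.05 = 19.
Need 1.7ⁿ ≥ 19 ÷ (1677/82975) = 1576525/1677.
1.7¹² ≈582.622 falls short of 1576525/1677 but 1.7¹³ ≈990.458 reaches it, so n = 13.

13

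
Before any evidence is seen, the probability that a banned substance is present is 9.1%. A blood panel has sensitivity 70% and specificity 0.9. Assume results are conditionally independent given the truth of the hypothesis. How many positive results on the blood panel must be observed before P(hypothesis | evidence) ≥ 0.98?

4

Prior odds: 0.091 ÷ 0.909 = 91/909.
False-positive rate = 1 − 0.9 = 0.1; likelihood ratio of a positive = 0.7/0.1 = 7.
Target posterior odds = 0.98/0.02 = 49.
Need (91/909) × 7ⁿ ≥ 49, i.e. 7ⁿ ≥ 6363/13.
7³ = 343 falls short of 6363/13 but 7⁴ = 2401 reaches it, so n = 4.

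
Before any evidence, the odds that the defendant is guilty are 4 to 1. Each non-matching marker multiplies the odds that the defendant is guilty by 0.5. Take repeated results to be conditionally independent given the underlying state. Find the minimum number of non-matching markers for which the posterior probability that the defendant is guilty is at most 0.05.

Prior odds = 4.
Likelihood ratio per non-matching marker = 0.5.
Target odds: 0.05 ÷ 0.95 = 1/19.
Need 4 × 0.5ⁿ ≤ 1/19, i.e. 0.5ⁿ ≤ 1/76.
0.5⁶ = 0.015625 is still above 1/76 but 0.5⁷ = 0.0078125 is at or below it, so n = 7.

7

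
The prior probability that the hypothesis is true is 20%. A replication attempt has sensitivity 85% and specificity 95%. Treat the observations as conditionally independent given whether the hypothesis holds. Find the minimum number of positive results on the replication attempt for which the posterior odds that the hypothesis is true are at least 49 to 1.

Prior odds: 0.2 ÷ 0.8 = 0.25.
False-positive rate = 1 − 0.95 = 0.05; likelihood ratio of a positive = 0.85/0.05 = 17.
Target odds = 49.
Require 17ⁿ ≥ 49 ÷ 0.25 = 196.
17¹ = 17 falls short of 196 but 17² = 289 reaches it, so n = 2.

2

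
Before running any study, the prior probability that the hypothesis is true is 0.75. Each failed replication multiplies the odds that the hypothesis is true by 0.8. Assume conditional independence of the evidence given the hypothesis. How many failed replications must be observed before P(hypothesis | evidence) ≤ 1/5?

Prior odds = 0.75/0.25 = 3.
Likelihood ratio per failed replication = 0.8.
Target posterior odds = 0.2/0.8 = 0.25.
Need 3 × 0.8ⁿ ≤ 0.25, i.e. 0.8ⁿ ≤ 1/12.
0.8¹¹ = 4194304/48828125 is still above 1/12 but 0.8¹² = 16777216/244140625 is at or below it, so n = 12.

12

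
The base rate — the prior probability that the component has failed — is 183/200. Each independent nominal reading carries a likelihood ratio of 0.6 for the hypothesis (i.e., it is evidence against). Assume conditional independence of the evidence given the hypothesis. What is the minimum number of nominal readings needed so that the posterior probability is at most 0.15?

9

Prior odds: 0.915 ÷ 0.085 = 183/17.
Likelihood ratio per nominal reading = 0.6.
Target odds: 0.15 ÷ 0.85 = 3/17.
Need (183/17) × 0.6ⁿ ≤ 3/17, i.e. 0.6ⁿ ≤ 1/61.
0.6⁸ = 6561/390625 is still above 1/61 but 0.6⁹ = 19683/1953125 is at or below it, so n = 9.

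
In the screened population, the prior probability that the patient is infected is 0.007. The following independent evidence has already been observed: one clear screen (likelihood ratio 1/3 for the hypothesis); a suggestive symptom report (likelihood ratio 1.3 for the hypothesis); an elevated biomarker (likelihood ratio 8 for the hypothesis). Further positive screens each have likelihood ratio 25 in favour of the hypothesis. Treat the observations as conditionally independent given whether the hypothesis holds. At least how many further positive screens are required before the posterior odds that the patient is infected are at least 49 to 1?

Prior odds = 0.007/0.993 = 7/993.
Combined Bayes factor of the evidence already in hand = (1/3) × 1.3 × 8 = 52/15.
Odds after that evidence = (7/993) × 52/15 = 364/14895.
Target odds = 49.
Need 25ⁿ ≥ 49 ÷ (364/14895) = 104265/52.
25² = 625 falls short of 104265/52 but 25³ = 15625 reaches it, so n = 3.

3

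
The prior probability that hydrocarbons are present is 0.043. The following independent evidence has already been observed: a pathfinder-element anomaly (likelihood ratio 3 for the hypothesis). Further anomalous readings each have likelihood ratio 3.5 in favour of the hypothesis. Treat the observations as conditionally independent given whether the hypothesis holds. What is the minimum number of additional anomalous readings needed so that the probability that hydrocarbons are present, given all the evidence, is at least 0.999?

Prior odds = 0.043/0.957 = 43/957.
Bayes factor of the evidence already in hand = 3.
Odds after that evidence = (43/957) × 3 = 43/319.
Target odds = 0.999/0.001 = 999.
Need 3.5ⁿ ≥ 999 ÷ (43/319) = 318681/43.
3.5⁷ = 823543/128 falls short of 318681/43 but 3.5⁸ = 5764801/256 reaches it, so n = 8.

8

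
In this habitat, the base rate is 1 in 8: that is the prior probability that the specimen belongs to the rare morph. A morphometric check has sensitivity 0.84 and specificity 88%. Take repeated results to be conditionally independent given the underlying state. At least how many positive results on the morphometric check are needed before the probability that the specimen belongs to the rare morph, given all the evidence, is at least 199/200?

Prior odds = 0.125/0.875 = 1/7.
False-positive rate = 1 − 0.88 = 0.12; likelihood ratio of a positive = 0.84/0.12 = 7.
Target posterior odds = 0.995/0.005 = 199.
Need (1/7) × 7ⁿ ≥ 199, i.e. 7ⁿ ≥ 1393.
7³ = 343 falls short of 1393 but 7⁴ = 2401 reaches it, so n = 4.

4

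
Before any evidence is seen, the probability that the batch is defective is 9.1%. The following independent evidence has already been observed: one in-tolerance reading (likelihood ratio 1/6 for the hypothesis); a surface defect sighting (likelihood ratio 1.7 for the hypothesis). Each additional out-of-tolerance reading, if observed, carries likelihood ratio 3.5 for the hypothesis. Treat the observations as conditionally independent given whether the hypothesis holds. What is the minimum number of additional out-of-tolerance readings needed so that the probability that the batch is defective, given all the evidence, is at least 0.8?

4

Prior odds = 0.091/0.909 = 91/909.
Combined Bayes factor of the evidence already in hand = (1/6) × 1.7 = 17/60.
Odds after that evidence = (91/909) × 17/60 = 1547/54540.
Target odds = 0.8/0.2 = 4.
Need 3.5ⁿ ≥ 4 ÷ (1547/54540) = 218160/1547.
3.5³ = 42.875 falls short of 218160/1547 but 3.5⁴ = 150.0625 reaches it, so n = 4.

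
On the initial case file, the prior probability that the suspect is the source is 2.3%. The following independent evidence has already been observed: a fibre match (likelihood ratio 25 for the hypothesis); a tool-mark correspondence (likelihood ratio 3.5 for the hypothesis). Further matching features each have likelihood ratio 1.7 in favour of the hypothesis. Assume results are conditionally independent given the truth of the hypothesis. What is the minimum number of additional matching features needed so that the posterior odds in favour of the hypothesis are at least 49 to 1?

6

Prior odds = 0.023/0.977 = 23/977.
Combined Bayes factor of the evidence already in hand = 25 × 3.5 = 87.5.
Odds after that evidence = (23/977) × 87.5 = 4025/1954.
Target odds = 49.
Need 1.7ⁿ ≥ 49 ÷ (4025/1954) = 13678/575.
1.7⁵ = 1419857/100000 falls short of 13678/575 but 1.7⁶ = 24137569/1000000 reaches it, so n = 6.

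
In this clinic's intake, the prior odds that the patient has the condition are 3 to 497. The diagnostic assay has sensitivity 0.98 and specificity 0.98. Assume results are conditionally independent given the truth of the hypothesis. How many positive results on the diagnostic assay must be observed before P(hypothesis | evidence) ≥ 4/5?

2

Prior odds = 3/497.
False-positive rate = 1 − 0.98 = 0.02; likelihood ratio of a positive = 0.98/0.02 = 49.
Target posterior odds = 0.8/0.2 = 4.
Require 49ⁿ ≥ 4 ÷ (3/497) = 1988/3.
49¹ = 49 falls short of 1988/3 but 49² = 2401 reaches it, so n = 2.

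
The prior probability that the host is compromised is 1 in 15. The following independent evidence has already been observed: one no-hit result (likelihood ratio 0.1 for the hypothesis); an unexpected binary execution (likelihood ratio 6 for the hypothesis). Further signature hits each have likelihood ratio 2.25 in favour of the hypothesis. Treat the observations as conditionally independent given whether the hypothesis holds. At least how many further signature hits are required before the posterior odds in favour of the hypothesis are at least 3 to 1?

Prior odds = (1/15)/(14/15) = 1/14.
Combined Bayes factor of the evidence already in hand = 0.1 × 6 = 0.6.
Odds after that evidence = (1/14) × 0.6 = 3/70.
Target odds = 3.
Need 2.25ⁿ ≥ 3 ÷ (3/70) = 70.
2.25⁵ = 59049/1024 falls short of 70 but 2.25⁶ = 531441/4096 reaches it, so n = 6.

6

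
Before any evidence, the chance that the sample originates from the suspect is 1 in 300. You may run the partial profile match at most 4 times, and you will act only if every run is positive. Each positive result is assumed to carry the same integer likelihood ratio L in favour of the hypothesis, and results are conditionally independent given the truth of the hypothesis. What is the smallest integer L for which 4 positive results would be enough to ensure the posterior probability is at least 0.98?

12

Prior odds = (1/300)/(299/300) = 1/299.
Target odds = 0.98/0.02 = 49.
Need L⁴ ≥ 49 ÷ (1/299) = 14651.
11⁴ = 14641 < 14651 ≤ 20736 = 12⁴, so L = 12.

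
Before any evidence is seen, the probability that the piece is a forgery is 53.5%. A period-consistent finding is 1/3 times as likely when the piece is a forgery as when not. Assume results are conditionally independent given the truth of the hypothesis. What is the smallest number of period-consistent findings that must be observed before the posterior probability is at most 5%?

3

Prior odds = 0.535/0.465 = 107/93.
Likelihood ratio per period-consistent finding = 1/3.
Target odds: 0.05 ÷ 0.95 = 1/19.
Require (1/3)ⁿ ≤ 1/19 ÷ (107/93) = 93/2033.
(1/3)² = 1/9 is still above 93/2033 but (1/3)³ = 1/27 is at or below it, so n = 3.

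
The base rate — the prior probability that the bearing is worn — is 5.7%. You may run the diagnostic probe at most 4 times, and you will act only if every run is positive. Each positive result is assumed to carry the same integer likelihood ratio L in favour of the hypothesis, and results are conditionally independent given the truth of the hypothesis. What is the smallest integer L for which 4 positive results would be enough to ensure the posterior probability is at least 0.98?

6

Prior odds = 0.057/0.943 = 57/943.
Target odds = 0.98/0.02 = 49.
Need L⁴ ≥ 49 ÷ (57/943) = 46207/57.
5⁴ = 625 < 46207/57 ≤ 1296 = 6⁴, so L = 6.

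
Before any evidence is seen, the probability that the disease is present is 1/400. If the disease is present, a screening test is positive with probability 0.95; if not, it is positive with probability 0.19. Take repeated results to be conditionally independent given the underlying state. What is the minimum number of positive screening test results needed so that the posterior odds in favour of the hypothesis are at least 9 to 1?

Prior odds: 0.0025 ÷ 0.9975 = 1/399.
Likelihood ratio of a positive = 0.95/0.19 = 5.
Target odds = 9.
Need (1/399) × 5ⁿ ≥ 9, i.e. 5ⁿ ≥ 3591.
5⁵ = 3125 falls short of 3591 but 5⁶ = 15625 reaches it, so n = 6.

6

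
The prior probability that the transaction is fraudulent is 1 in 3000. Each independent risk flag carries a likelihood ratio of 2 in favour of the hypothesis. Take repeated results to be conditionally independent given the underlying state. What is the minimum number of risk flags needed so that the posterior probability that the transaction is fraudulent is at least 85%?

15

Prior odds = (1/3000)/(2999/3000) = 1/2999.
Likelihood ratio per risk flag = 2.
Target posterior odds = 0.85/0.15 = 17/3.
Require 2ⁿ ≥ 17/3 ÷ (1/2999) = 50983/3.
2¹⁴ = 16384 falls short of 50983/3 but 2¹⁵ = 32768 reaches it, so n = 15.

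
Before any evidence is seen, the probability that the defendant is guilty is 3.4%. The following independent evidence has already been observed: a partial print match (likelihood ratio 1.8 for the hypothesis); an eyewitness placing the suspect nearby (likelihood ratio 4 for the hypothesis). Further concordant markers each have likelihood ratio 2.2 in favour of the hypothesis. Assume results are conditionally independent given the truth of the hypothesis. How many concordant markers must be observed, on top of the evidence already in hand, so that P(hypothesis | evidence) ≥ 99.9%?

11

Prior odds = 0.034/0.966 = 17/483.
Combined Bayes factor of the evidence already in hand = 1.8 × 4 = 7.2.
Odds after that evidence = (17/483) × 7.2 = 204/805.
Target odds = 0.999/0.001 = 999.
Need 2.2ⁿ ≥ 999 ÷ (204/805) = 268065/68.
2.2¹⁰ ≈2655.99 falls short of 268065/68 but 2.2¹¹ ≈5843.18 reaches it, so n = 11.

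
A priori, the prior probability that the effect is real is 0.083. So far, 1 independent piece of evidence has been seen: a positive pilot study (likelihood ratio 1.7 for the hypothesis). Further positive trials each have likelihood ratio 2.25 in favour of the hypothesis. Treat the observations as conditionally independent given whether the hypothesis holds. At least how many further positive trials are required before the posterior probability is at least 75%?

Prior odds = 0.083/0.917 = 83/917.
Bayes factor of the evidence already in hand = 1.7.
Odds after that evidence = (83/917) × 1.7 = 1411/9170.
Target odds = 0.75/0.25 = 3.
Need 2.25ⁿ ≥ 3 ÷ (1411/9170) = 27510/1411.
2.25³ = 11.390625 falls short of 27510/1411 but 2.25⁴ = 25.62890625 reaches it, so n = 4.

4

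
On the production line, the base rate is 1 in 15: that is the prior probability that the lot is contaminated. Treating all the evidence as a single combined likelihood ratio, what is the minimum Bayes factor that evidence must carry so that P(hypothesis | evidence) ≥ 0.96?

Prior odds = (1/15)/(14/15) = 1/14.
Target odds = 0.96/0.04 = 24.
Required Bayes factor = 24 ÷ (1/14) = 336.

336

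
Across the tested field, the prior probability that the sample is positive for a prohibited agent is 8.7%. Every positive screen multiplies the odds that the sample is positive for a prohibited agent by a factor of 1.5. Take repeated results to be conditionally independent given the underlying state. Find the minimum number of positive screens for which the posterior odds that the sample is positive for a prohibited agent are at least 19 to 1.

Prior odds = 0.087/0.913 = 87/913.
Likelihood ratio per positive screen = 1.5.
Target odds = 19.
Need (87/913) × 1.5ⁿ ≥ 19, i.e. 1.5ⁿ ≥ 17347/87.
1.5¹³ = 1594323/8192 falls short of 17347/87 but 1.5¹⁴ = 4782969/16384 reaches it, so n = 14.

14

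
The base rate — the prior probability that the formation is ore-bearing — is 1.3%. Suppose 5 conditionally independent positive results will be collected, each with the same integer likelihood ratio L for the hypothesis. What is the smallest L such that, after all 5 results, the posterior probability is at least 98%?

Prior odds = 0.013/0.987 = 13/987.
Target odds = 0.98/0.02 = 49.
Need L⁵ ≥ 49 ÷ (13/987) = 48363/13.
5⁵ = 3125 < 48363/13 ≤ 7776 = 6⁵, so L = 6.

6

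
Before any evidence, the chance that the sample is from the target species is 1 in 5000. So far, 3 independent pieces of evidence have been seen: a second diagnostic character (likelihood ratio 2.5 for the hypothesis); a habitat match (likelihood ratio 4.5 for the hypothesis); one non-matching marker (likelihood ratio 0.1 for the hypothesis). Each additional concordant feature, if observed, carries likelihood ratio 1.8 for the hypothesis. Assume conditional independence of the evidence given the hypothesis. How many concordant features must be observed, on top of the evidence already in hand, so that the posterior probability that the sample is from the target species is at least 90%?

19

Prior odds = 0.0002/0.9998 = 1/4999.
Combined Bayes factor of the evidence already in hand = 2.5 × 4.5 × 0.1 = 1.125.
Odds after that evidence = (1/4999) × 1.125 = 9/39992.
Target odds = 0.9/0.1 = 9.
Need 1.8ⁿ ≥ 9 ÷ (9/39992) = 39992.
1.8¹⁸ ≈39346.4 falls short of 39992 but 1.8¹⁹ ≈70823.5 reaches it, so n = 19.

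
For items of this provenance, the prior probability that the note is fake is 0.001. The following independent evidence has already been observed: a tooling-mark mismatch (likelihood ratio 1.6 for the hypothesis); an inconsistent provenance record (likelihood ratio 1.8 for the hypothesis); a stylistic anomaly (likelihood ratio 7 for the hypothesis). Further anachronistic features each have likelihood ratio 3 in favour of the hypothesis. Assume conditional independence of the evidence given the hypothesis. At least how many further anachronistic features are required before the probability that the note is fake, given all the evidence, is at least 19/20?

7

Prior odds = 0.001/0.999 = 1/999.
Combined Bayes factor of the evidence already in hand = 1.6 × 1.8 × 7 = 20.16.
Odds after that evidence = (1/999) × 20.16 = 56/2775.
Target odds = 0.95/0.05 = 19.
Need 3ⁿ ≥ 19 ÷ (56/2775) = 52725/56.
3⁶ = 729 falls short of 52725/56 but 3⁷ = 2187 reaches it, so n = 7.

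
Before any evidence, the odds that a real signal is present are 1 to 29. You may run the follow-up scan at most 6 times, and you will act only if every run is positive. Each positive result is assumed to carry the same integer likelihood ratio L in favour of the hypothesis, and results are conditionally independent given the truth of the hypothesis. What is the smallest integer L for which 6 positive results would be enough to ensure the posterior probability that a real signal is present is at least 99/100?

4

Prior odds = 1/29.
Target odds = 0.99/0.01 = 99.
Need L⁶ ≥ 99 ÷ (1/29) = 2871.
3⁶ = 729 < 2871 ≤ 4096 = 4⁶, so L = 4.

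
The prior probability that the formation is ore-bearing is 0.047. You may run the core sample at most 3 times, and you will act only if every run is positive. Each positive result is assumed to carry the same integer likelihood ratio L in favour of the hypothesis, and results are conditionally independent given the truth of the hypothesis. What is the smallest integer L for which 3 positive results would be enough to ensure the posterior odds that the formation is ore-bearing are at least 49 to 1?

10

Prior odds = 0.047/0.953 = 47/953.
Target odds = 49.
Need L³ ≥ 49 ÷ (47/953) = 46697/47.
9³ = 729 < 46697/47 ≤ 1000 = 10³, so L = 10.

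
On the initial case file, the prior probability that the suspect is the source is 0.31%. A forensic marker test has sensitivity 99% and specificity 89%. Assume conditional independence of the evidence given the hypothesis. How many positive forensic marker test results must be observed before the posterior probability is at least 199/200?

6

Prior odds = 0.0031/0.9969 = 31/9969.
False-positive rate = 1 − 0.89 = 0.11; likelihood ratio of a positive = 0.99/0.11 = 9.
Target odds: 0.995 ÷ 0.005 = 199.
Need (31/9969) × 9ⁿ ≥ 199, i.e. 9ⁿ ≥ 1983831/31.
9⁵ = 59049 falls short of 1983831/31 but 9⁶ = 531441 reaches it, so n = 6.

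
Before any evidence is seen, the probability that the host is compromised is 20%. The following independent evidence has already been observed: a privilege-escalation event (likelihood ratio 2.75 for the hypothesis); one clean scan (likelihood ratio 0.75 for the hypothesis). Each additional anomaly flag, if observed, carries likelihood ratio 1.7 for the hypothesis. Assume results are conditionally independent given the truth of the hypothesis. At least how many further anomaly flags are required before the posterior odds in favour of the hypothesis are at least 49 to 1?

9

Prior odds = 0.2/0.8 = 0.25.
Combined Bayes factor of the evidence already in hand = 2.75 × 0.75 = 2.0625.
Odds after that evidence = 0.25 × 2.0625 = 0.515625.
Target odds = 49.
Need 1.7ⁿ ≥ 49 ÷ 0.515625 = 3136/33.
1.7⁸ ≈69.7576 falls short of 3136/33 but 1.7⁹ ≈118.588 reaches it, so n = 9.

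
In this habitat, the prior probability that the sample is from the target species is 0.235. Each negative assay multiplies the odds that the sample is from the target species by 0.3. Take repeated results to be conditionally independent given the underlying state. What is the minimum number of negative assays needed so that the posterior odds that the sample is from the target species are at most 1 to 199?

4

Prior odds = 0.235/0.765 = 47/153.
Likelihood ratio per negative assay = 0.3.
Target odds = 1/199.
Need (47/153) × 0.3ⁿ ≤ 1/199, i.e. 0.3ⁿ ≤ 153/9353.
0.3³ = 0.027 is still above 153/9353 but 0.3⁴ = 0.0081 is at or below it, so n = 4.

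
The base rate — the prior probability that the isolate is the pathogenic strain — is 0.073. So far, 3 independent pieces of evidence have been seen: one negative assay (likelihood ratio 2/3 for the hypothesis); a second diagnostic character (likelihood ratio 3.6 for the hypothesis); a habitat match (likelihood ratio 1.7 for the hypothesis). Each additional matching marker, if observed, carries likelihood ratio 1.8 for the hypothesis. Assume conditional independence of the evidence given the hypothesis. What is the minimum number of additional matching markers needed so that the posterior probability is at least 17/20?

Prior odds = 0.073/0.927 = 73/927.
Combined Bayes factor of the evidence already in hand = (2/3) × 3.6 × 1.7 = 4.08.
Odds after that evidence = (73/927) × 4.08 = 2482/7725.
Target odds = 0.85/0.15 = 17/3.
Need 1.8ⁿ ≥ 17/3 ÷ (2482/7725) = 2575/146.
1.8⁴ = 10.4976 falls short of 2575/146 but 1.8⁵ = 18.89568 reaches it, so n = 5.

5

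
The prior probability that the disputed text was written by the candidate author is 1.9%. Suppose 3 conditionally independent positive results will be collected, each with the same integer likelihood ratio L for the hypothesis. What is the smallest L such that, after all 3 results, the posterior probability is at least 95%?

Prior odds = 0.019/0.981 = 19/981.
Target odds = 0.95/0.05 = 19.
Need L³ ≥ 19 ÷ (19/981) = 981.
9³ = 729 < 981 ≤ 1000 = 10³, so L = 10.

10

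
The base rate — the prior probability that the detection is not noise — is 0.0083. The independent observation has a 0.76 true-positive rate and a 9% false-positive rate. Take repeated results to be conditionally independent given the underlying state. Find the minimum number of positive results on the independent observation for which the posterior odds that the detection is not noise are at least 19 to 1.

Prior odds: 0.0083 ÷ 0.9917 = 83/9917.
Likelihood ratio of a positive result = 0.76/0.09 = 76/9.
Target odds = 19.
Require (76/9)ⁿ ≥ 19 ÷ (83/9917) = 188423/83.
(76/9)³ = 438976/729 falls short of 188423/83 but (76/9)⁴ = 33362176/6561 reaches it, so n = 4.

4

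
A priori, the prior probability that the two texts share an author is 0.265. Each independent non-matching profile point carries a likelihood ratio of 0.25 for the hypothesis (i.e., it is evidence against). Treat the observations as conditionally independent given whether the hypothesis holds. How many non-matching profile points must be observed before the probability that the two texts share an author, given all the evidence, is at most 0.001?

5

Prior odds = 0.265/0.735 = 53/147.
Likelihood ratio per non-matching profile point = 0.25.
Target posterior odds = 0.001/0.999 = 1/999.
Require 0.25ⁿ ≤ 1/999 ÷ (53/147) = 49/17649.
0.25⁴ = 0.00390625 is still above 49/17649 but 0.25⁵ = 1/1024 is at or below it, so n = 5.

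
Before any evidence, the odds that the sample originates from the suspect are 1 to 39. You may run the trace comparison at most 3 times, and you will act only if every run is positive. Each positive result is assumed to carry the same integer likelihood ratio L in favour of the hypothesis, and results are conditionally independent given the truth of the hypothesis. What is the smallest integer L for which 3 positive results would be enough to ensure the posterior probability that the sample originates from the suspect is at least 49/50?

13

Prior odds = 1/39.
Target odds = 0.98/0.02 = 49.
Need L³ ≥ 49 ÷ (1/39) = 1911.
12³ = 1728 < 1911 ≤ 2197 = 13³, so L = 13.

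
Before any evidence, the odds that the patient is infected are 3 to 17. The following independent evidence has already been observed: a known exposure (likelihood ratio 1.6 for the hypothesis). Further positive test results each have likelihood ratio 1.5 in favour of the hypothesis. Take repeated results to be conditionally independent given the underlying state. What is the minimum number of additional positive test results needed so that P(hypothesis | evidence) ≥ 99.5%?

17

Prior odds = 3/17.
Bayes factor of the evidence already in hand = 1.6.
Odds after that evidence = (3/17) × 1.6 = 24/85.
Target odds = 0.995/0.005 = 199.
Need 1.5ⁿ ≥ 199 ÷ (24/85) = 16915/24.
1.5¹⁶ = 43046721/65536 falls short of 16915/24 but 1.5¹⁷ = 129140163/131072 reaches it, so n = 17.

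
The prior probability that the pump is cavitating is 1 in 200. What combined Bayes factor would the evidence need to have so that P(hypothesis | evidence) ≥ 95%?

Prior odds = 0.005/0.995 = 1/199.
Target odds = 0.95/0.05 = 19.
Required Bayes factor = 19 ÷ (1/199) = 3781.

3781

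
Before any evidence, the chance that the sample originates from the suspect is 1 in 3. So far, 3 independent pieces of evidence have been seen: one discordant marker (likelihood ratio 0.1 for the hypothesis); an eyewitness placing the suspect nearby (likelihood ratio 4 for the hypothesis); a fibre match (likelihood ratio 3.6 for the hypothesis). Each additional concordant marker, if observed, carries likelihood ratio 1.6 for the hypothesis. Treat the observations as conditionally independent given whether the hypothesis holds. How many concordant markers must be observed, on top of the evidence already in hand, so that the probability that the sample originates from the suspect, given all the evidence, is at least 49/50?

9

Prior odds = (1/3)/(2/3) = 0.5.
Combined Bayes factor of the evidence already in hand = 0.1 × 4 × 3.6 = 1.44.
Odds after that evidence = 0.5 × 1.44 = 0.72.
Target odds = 0.98/0.02 = 49.
Need 1.6ⁿ ≥ 49 ÷ 0.72 = 1225/18.
1.6⁸ = 16777216/390625 falls short of 1225/18 but 1.6⁹ = 134217728/1953125 reaches it, so n = 9.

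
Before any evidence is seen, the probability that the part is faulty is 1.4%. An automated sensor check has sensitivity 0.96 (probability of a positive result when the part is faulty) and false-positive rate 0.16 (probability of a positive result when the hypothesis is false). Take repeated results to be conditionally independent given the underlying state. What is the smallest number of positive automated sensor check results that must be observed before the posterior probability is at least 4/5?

4

Prior odds: 0.014 ÷ 0.986 = 7/493.
Likelihood ratio of a positive result = 0.96/0.16 = 6.
Target posterior odds = 0.8/0.2 = 4.
Require 6ⁿ ≥ 4 ÷ (7/493) = 1972/7.
6³ = 216 falls short of 1972/7 but 6⁴ = 1296 reaches it, so n = 4.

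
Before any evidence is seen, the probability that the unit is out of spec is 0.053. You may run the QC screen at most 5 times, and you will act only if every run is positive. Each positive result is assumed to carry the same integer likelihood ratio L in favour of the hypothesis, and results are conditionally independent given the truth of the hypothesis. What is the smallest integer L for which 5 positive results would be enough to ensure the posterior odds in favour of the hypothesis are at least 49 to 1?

4

Prior odds = 0.053/0.947 = 53/947.
Target odds = 49.
Need L⁵ ≥ 49 ÷ (53/947) = 46403/53.
3⁵ = 243 < 46403/53 ≤ 1024 = 4⁵, so L = 4.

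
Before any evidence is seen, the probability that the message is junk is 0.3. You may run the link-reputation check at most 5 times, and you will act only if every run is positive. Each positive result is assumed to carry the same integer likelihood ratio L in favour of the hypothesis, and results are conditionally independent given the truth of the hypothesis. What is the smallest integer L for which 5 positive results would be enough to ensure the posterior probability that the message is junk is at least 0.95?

3

Prior odds = 0.3/0.7 = 3/7.
Target odds = 0.95/0.05 = 19.
Need L⁵ ≥ 19 ÷ (3/7) = 133/3.
2⁵ = 32 < 133/3 ≤ 243 = 3⁵, so L = 3.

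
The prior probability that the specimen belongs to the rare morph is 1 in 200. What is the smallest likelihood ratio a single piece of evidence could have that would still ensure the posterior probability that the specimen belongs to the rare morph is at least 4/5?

796

Prior odds = 0.005/0.995 = 1/199.
Target odds = 0.8/0.2 = 4.
Required Bayes factor = 4 ÷ (1/199) = 796.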